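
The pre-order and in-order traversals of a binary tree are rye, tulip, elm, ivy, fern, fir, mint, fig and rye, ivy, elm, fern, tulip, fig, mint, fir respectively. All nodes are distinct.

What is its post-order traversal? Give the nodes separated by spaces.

ivy fern elm fig mint fir tulip rye

The first element of pre-order is the root; it splits in-order into left and right subtrees.
Root rye: left subtree has 0 nodes { }, right has 7 {ivy, elm, fern, tulip, fig, mint, fir}.
  Root tulip: left subtree has 3 nodes {ivy, elm, fern}, right has 3 {fig, mint, fir}.
    Root elm: left subtree has 1 node {ivy}, right has 1 {fern}.
    Root fir: left subtree has 2 nodes {fig, mint}, right has 0 { }.
      Root mint: left subtree has 1 node {fig}, right has 0 { }.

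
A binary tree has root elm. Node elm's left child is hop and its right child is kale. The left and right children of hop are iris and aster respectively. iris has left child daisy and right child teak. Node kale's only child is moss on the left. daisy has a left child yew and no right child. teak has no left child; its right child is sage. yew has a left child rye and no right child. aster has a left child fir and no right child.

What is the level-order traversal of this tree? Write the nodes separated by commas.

Level-order visits nodes level by level from the root, left to right within each level.
Level 0: elm
Level 1: hop, kale
Level 2: iris, aster, moss
Level 3: daisy, teak, fir
Level 4: yew, sage
Level 5: rye

elm, hop, kale, iris, aster, moss, daisy, teak, fir, yew, sage, rye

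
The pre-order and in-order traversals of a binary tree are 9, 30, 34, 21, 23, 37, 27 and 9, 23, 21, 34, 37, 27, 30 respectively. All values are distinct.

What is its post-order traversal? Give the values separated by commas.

23, 21, 27, 37, 34, 30, 9

The first element of pre-order is the root; it splits in-order into left and right subtrees.
Root 9: left subtree has 0 nodes { }, right has 6 {23, 21, 34, 37, 27, 30}.
  Root 30: left subtree has 5 nodes {23, 21, 34, 37, 27}, right has 0 { }.
    Root 34: left subtree has 2 nodes {23, 21}, right has 2 {37, 27}.
      Root 21: left subtree has 1 node {23}, right has 0 { }.
      Root 37: left subtree has 0 nodes { }, right has 1 {27}.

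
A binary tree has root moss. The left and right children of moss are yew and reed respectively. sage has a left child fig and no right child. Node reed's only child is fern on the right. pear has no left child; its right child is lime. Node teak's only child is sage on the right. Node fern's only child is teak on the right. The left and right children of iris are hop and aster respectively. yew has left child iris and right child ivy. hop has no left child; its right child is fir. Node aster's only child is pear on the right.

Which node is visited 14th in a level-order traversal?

fig

Level-order visits nodes level by level from the root, left to right within each level.
Level 0: moss
Level 1: yew, reed
Level 2: iris, ivy, fern
Level 3: hop, aster, teak
Level 4: fir, pear, sage
Level 5: lime, fig
Full level-order sequence: moss, yew, reed, iris, ivy, fern, hop, aster, teak, fir, pear, sage, lime, fig.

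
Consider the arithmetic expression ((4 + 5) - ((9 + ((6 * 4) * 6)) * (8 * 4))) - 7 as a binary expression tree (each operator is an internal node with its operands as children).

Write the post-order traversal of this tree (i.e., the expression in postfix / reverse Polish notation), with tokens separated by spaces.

Post-order on an expression tree gives postfix notation: for each operator, emit left operand, right operand, then the operator.

4 5 + 9 6 4 * 6 * + 8 4 * * - 7 -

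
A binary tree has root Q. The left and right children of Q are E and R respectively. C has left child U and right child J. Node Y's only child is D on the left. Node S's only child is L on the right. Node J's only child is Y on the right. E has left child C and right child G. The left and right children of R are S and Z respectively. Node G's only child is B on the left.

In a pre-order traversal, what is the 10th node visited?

Pre-order visits the node, then its left subtree, then its right subtree.
Visit Q.
At Q: go left to E.
  Visit E.
  At E: go left to C.
    Visit C.
    At C: go left to U.
      U is a leaf — visit U.
    At C: go right to J.
      Visit J.
      At J: no left child.
      At J: go right to Y.
        Visit Y.
        At Y: go left to D.
          D is a leaf — visit D.
        At Y: no right child.
  At E: go right to G.
    Visit G.
    At G: go left to B.
      B is a leaf — visit B.
    At G: no right child.
At Q: go right to R.
  Visit R.
  At R: go left to S.
    Visit S.
    At S: no left child.
    At S: go right to L.
      L is a leaf — visit L.
  At R: go right to Z.
    Z is a leaf — visit Z.
Full pre-order sequence: Q, E, C, U, J, Y, D, G, B, R, S, L, Z.

R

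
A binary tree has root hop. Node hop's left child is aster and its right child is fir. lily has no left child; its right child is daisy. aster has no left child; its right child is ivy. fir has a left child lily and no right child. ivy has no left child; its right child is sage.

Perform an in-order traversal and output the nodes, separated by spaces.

In-order visits the left subtree, then the node, then the right subtree.
At hop: go left to aster.
  At aster: no left child.
  Visit aster.
  At aster: go right to ivy.
    At ivy: no left child.
    Visit ivy.
    At ivy: go right to sage.
      sage is a leaf — visit sage.
Visit hop.
At hop: go right to fir.
  At fir: go left to lily.
    At lily: no left child.
    Visit lily.
    At lily: go right to daisy.
      daisy is a leaf — visit daisy.
  Visit fir.
  At fir: no right child.

aster ivy sage hop lily daisy fir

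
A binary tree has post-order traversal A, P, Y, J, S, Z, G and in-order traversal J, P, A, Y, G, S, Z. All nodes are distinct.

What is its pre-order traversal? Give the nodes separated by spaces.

The last element of post-order is the root; it splits in-order into left and right subtrees.
Root G: left subtree has 4 nodes {J, P, A, Y}, right has 2 {S, Z}.
  Root J: left subtree has 0 nodes { }, right has 3 {P, A, Y}.
    Root Y: left subtree has 2 nodes {P, A}, right has 0 { }.
      Root P: left subtree has 0 nodes { }, right has 1 {A}.
  Root Z: left subtree has 1 node {S}, right has 0 { }.

G J Y P A Z S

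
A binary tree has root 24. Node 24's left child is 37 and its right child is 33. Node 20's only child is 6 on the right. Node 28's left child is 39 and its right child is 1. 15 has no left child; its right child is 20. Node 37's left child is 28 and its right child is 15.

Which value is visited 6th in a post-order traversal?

15

Post-order visits the left subtree, then the right subtree, then the node.
At 24: go left to 37.
  At 37: go left to 28.
    At 28: go left to 39.
      39 is a leaf — visit 39.
    At 28: go right to 1.
      1 is a leaf — visit 1.
    Visit 28.
  At 37: go right to 15.
    At 15: no left child.
    At 15: go right to 20.
      At 20: no left child.
      At 20: go right to 6.
        6 is a leaf — visit 6.
      Visit 20.
    Visit 15.
  Visit 37.
At 24: go right to 33.
  33 is a leaf — visit 33.
Visit 24.
Full post-order sequence: 39, 1, 28, 6, 20, 15, 37, 33, 24.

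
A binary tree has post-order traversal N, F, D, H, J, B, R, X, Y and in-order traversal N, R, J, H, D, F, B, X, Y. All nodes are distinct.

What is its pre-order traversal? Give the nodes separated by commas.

The last element of post-order is the root; it splits in-order into left and right subtrees.
Root Y: left subtree has 8 nodes {N, R, J, H, D, F, B, X}, right has 0 { }.
  Root X: left subtree has 7 nodes {N, R, J, H, D, F, B}, right has 0 { }.
    Root R: left subtree has 1 node {N}, right has 5 {J, H, D, F, B}.
      Root B: left subtree has 4 nodes {J, H, D, F}, right has 0 { }.
        Root J: left subtree has 0 nodes { }, right has 3 {H, D, F}.
          Root H: left subtree has 0 nodes { }, right has 2 {D, F}.
            Root D: left subtree has 0 nodes { }, right has 1 {F}.

Y, X, R, N, B, J, H, D, F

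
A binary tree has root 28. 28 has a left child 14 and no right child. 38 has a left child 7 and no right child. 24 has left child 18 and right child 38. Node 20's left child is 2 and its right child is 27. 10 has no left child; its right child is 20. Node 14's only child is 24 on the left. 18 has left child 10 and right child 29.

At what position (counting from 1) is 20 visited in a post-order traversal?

Post-order visits the left subtree, then the right subtree, then the node.
At 28: go left to 14.
  At 14: go left to 24.
    At 24: go left to 18.
      At 18: go left to 10.
        At 10: no left child.
        At 10: go right to 20.
          At 20: go left to 2.
            2 is a leaf — visit 2.
          At 20: go right to 27.
            27 is a leaf — visit 27.
          Visit 20.
        Visit 10.
      At 18: go right to 29.
        29 is a leaf — visit 29.
      Visit 18.
    At 24: go right to 38.
      At 38: go left to 7.
        7 is a leaf — visit 7.
      At 38: no right child.
      Visit 38.
    Visit 24.
  At 14: no right child.
  Visit 14.
At 28: no right child.
Visit 28.
Full post-order sequence: 2, 27, 20, 10, 29, 18, 7, 38, 24, 14, 28.

3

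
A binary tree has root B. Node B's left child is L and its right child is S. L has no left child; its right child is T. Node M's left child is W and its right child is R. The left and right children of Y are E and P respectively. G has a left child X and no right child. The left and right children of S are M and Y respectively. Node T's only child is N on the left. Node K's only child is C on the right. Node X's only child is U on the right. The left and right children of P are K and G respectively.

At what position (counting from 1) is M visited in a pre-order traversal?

Pre-order visits the node, then its left subtree, then its right subtree.
Visit B.
At B: go left to L.
  Visit L.
  At L: no left child.
  At L: go right to T.
    Visit T.
    At T: go left to N.
      N is a leaf — visit N.
    At T: no right child.
At B: go right to S.
  Visit S.
  At S: go left to M.
    Visit M.
    At M: go left to W.
      W is a leaf — visit W.
    At M: go right to R.
      R is a leaf — visit R.
  At S: go right to Y.
    Visit Y.
    At Y: go left to E.
      E is a leaf — visit E.
    At Y: go right to P.
      Visit P.
      At P: go left to K.
        Visit K.
        At K: no left child.
        At K: go right to C.
          C is a leaf — visit C.
      At P: go right to G.
        Visit G.
        At G: go left to X.
          Visit X.
          At X: no left child.
          At X: go right to U.
            U is a leaf — visit U.
        At G: no right child.
Full pre-order sequence: B, L, T, N, S, M, W, R, Y, E, P, K, C, G, X, U.

6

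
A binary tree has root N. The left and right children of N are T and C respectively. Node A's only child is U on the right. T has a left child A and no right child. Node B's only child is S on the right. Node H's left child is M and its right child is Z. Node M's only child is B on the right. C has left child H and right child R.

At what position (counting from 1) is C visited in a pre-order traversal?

Pre-order visits the node, then its left subtree, then its right subtree.
Visit N.
At N: go left to T.
  Visit T.
  At T: go left to A.
    Visit A.
    At A: no left child.
    At A: go right to U.
      U is a leaf — visit U.
  At T: no right child.
At N: go right to C.
  Visit C.
  At C: go left to H.
    Visit H.
    At H: go left to M.
      Visit M.
      At M: no left child.
      At M: go right to B.
        Visit B.
        At B: no left child.
        At B: go right to S.
          S is a leaf — visit S.
    At H: go right to Z.
      Z is a leaf — visit Z.
  At C: go right to R.
    R is a leaf — visit R.
Full pre-order sequence: N, T, A, U, C, H, M, B, S, Z, R.

5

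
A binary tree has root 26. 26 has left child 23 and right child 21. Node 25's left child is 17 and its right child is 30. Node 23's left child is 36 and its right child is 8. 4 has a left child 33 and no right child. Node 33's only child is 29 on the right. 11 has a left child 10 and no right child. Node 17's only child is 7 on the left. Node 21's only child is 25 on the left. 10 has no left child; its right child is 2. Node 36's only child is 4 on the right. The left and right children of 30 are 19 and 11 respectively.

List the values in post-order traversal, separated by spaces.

Post-order visits the left subtree, then the right subtree, then the node.
At 26: go left to 23.
  At 23: go left to 36.
    At 36: no left child.
    At 36: go right to 4.
      At 4: go left to 33.
        At 33: no left child.
        At 33: go right to 29.
          29 is a leaf — visit 29.
        Visit 33.
      At 4: no right child.
      Visit 4.
    Visit 36.
  At 23: go right to 8.
    8 is a leaf — visit 8.
  Visit 23.
At 26: go right to 21.
  At 21: go left to 25.
    At 25: go left to 17.
      At 17: go left to 7.
        7 is a leaf — visit 7.
      At 17: no right child.
      Visit 17.
    At 25: go right to 30.
      At 30: go left to 19.
        19 is a leaf — visit 19.
      At 30: go right to 11.
        At 11: go left to 10.
          At 10: no left child.
          At 10: go right to 2.
            2 is a leaf — visit 2.
          Visit 10.
        At 11: no right child.
        Visit 11.
      Visit 30.
    Visit 25.
  At 21: no right child.
  Visit 21.
Visit 26.

29 33 4 36 8 23 7 17 19 2 10 11 30 25 21 26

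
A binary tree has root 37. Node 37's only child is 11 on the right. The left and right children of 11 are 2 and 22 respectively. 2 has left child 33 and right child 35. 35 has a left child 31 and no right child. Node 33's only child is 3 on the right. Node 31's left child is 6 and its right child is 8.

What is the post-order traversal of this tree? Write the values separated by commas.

3, 33, 6, 8, 31, 35, 2, 22, 11, 37

Post-order visits the left subtree, then the right subtree, then the node.
At 37: no left child.
At 37: go right to 11.
  At 11: go left to 2.
    At 2: go left to 33.
      At 33: no left child.
      At 33: go right to 3.
        3 is a leaf — visit 3.
      Visit 33.
    At 2: go right to 35.
      At 35: go left to 31.
        At 31: go left to 6.
          6 is a leaf — visit 6.
        At 31: go right to 8.
          8 is a leaf — visit 8.
        Visit 31.
      At 35: no right child.
      Visit 35.
    Visit 2.
  At 11: go right to 22.
    22 is a leaf — visit 22.
  Visit 11.
Visit 37.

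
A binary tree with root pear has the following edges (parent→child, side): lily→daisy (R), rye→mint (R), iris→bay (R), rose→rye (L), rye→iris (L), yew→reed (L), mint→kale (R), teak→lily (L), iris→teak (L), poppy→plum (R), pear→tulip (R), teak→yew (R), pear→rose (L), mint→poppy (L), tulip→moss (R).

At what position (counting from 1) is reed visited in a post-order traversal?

3

Post-order visits the left subtree, then the right subtree, then the node.
At pear: go left to rose.
  At rose: go left to rye.
    At rye: go left to iris.
      At iris: go left to teak.
        At teak: go left to lily.
          At lily: no left child.
          At lily: go right to daisy.
            daisy is a leaf — visit daisy.
          Visit lily.
        At teak: go right to yew.
          At yew: go left to reed.
            reed is a leaf — visit reed.
          At yew: no right child.
          Visit yew.
        Visit teak.
      At iris: go right to bay.
        bay is a leaf — visit bay.
      Visit iris.
    At rye: go right to mint.
      At mint: go left to poppy.
        At poppy: no left child.
        At poppy: go right to plum.
          plum is a leaf — visit plum.
        Visit poppy.
      At mint: go right to kale.
        kale is a leaf — visit kale.
      Visit mint.
    Visit rye.
  At rose: no right child.
  Visit rose.
At pear: go right to tulip.
  At tulip: no left child.
  At tulip: go right to moss.
    moss is a leaf — visit moss.
  Visit tulip.
Visit pear.
Full post-order sequence: daisy, lily, reed, yew, teak, bay, iris, plum, poppy, kale, mint, rye, rose, moss, tulip, pear.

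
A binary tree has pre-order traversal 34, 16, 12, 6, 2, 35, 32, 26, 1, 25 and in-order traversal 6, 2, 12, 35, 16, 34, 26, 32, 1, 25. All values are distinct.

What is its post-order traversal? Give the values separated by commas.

2, 6, 35, 12, 16, 26, 25, 1, 32, 34

The first element of pre-order is the root; it splits in-order into left and right subtrees.
Root 34: left subtree has 5 nodes {6, 2, 12, 35, 16}, right has 4 {26, 32, 1, 25}.
  Root 16: left subtree has 4 nodes {6, 2, 12, 35}, right has 0 { }.
    Root 12: left subtree has 2 nodes {6, 2}, right has 1 {35}.
      Root 6: left subtree has 0 nodes { }, right has 1 {2}.
  Root 32: left subtree has 1 node {26}, right has 2 {1, 25}.
    Root 1: left subtree has 0 nodes { }, right has 1 {25}.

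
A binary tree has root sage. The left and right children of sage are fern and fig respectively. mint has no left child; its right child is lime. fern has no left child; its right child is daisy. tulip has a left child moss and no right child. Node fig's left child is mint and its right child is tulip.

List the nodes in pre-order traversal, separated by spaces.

Pre-order visits the node, then its left subtree, then its right subtree.
Visit sage.
At sage: go left to fern.
  Visit fern.
  At fern: no left child.
  At fern: go right to daisy.
    daisy is a leaf — visit daisy.
At sage: go right to fig.
  Visit fig.
  At fig: go left to mint.
    Visit mint.
    At mint: no left child.
    At mint: go right to lime.
      lime is a leaf — visit lime.
  At fig: go right to tulip.
    Visit tulip.
    At tulip: go left to moss.
      moss is a leaf — visit moss.
    At tulip: no right child.

sage fern daisy fig mint lime tulip moss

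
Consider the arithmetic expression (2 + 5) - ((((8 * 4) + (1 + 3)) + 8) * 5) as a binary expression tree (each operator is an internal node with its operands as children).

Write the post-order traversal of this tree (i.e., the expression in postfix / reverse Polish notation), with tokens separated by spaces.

2 5 + 8 4 * 1 3 + + 8 + 5 * -

Post-order on an expression tree gives postfix notation: for each operator, emit left operand, right operand, then the operator.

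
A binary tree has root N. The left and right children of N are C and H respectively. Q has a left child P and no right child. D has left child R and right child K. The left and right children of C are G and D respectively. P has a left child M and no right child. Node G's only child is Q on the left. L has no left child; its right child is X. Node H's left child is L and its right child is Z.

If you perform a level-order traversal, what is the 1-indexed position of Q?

Level-order visits nodes level by level from the root, left to right within each level.
Level 0: N
Level 1: C, H
Level 2: G, D, L, Z
Level 3: Q, R, K, X
Level 4: P
Level 5: M
Full level-order sequence: N, C, H, G, D, L, Z, Q, R, K, X, P, M.

8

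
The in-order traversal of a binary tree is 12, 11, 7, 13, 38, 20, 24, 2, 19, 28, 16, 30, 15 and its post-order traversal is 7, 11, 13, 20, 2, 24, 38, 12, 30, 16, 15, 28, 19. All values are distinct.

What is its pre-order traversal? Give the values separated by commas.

19, 12, 38, 13, 11, 7, 24, 20, 2, 28, 15, 16, 30

The last element of post-order is the root; it splits in-order into left and right subtrees.
Root 19: left subtree has 8 nodes {12, 11, 7, 13, 38, 20, 24, 2}, right has 4 {28, 16, 30, 15}.
  Root 12: left subtree has 0 nodes { }, right has 7 {11, 7, 13, 38, 20, 24, 2}.
    Root 38: left subtree has 3 nodes {11, 7, 13}, right has 3 {20, 24, 2}.
      Root 13: left subtree has 2 nodes {11, 7}, right has 0 { }.
        Root 11: left subtree has 0 nodes { }, right has 1 {7}.
      Root 24: left subtree has 1 node {20}, right has 1 {2}.
  Root 28: left subtree has 0 nodes { }, right has 3 {16, 30, 15}.
    Root 15: left subtree has 2 nodes {16, 30}, right has 0 { }.
      Root 16: left subtree has 0 nodes { }, right has 1 {30}.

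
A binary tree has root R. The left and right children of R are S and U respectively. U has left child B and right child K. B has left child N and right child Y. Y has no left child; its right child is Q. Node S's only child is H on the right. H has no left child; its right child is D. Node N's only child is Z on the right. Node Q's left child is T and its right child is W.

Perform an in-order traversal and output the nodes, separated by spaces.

In-order visits the left subtree, then the node, then the right subtree.
At R: go left to S.
  At S: no left child.
  Visit S.
  At S: go right to H.
    At H: no left child.
    Visit H.
    At H: go right to D.
      D is a leaf — visit D.
Visit R.
At R: go right to U.
  At U: go left to B.
    At B: go left to N.
      At N: no left child.
      Visit N.
      At N: go right to Z.
        Z is a leaf — visit Z.
    Visit B.
    At B: go right to Y.
      At Y: no left child.
      Visit Y.
      At Y: go right to Q.
        At Q: go left to T.
          T is a leaf — visit T.
        Visit Q.
        At Q: go right to W.
          W is a leaf — visit W.
  Visit U.
  At U: go right to K.
    K is a leaf — visit K.

S H D R N Z B Y T Q W U K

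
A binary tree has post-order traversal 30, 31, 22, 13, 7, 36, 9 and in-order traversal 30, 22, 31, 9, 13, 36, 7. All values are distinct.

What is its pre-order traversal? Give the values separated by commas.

The last element of post-order is the root; it splits in-order into left and right subtrees.
Root 9: left subtree has 3 nodes {30, 22, 31}, right has 3 {13, 36, 7}.
  Root 22: left subtree has 1 node {30}, right has 1 {31}.
  Root 36: left subtree has 1 node {13}, right has 1 {7}.

9, 22, 30, 31, 36, 13, 7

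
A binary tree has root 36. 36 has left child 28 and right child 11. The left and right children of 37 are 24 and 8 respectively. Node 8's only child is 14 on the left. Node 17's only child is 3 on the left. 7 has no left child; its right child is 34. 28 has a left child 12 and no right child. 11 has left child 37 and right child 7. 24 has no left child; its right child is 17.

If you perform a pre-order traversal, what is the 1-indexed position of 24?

6

Pre-order visits the node, then its left subtree, then its right subtree.
Visit 36.
At 36: go left to 28.
  Visit 28.
  At 28: go left to 12.
    12 is a leaf — visit 12.
  At 28: no right child.
At 36: go right to 11.
  Visit 11.
  At 11: go left to 37.
    Visit 37.
    At 37: go left to 24.
      Visit 24.
      At 24: no left child.
      At 24: go right to 17.
        Visit 17.
        At 17: go left to 3.
          3 is a leaf — visit 3.
        At 17: no right child.
    At 37: go right to 8.
      Visit 8.
      At 8: go left to 14.
        14 is a leaf — visit 14.
      At 8: no right child.
  At 11: go right to 7.
    Visit 7.
    At 7: no left child.
    At 7: go right to 34.
      34 is a leaf — visit 34.
Full pre-order sequence: 36, 28, 12, 11, 37, 24, 17, 3, 8, 14, 7, 34.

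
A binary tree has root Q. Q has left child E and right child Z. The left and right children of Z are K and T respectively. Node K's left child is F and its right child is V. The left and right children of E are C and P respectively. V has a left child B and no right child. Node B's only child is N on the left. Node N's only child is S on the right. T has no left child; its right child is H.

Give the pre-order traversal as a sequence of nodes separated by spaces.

Q E C P Z K F V B N S T H

Pre-order visits the node, then its left subtree, then its right subtree.
Visit Q.
At Q: go left to E.
  Visit E.
  At E: go left to C.
    C is a leaf — visit C.
  At E: go right to P.
    P is a leaf — visit P.
At Q: go right to Z.
  Visit Z.
  At Z: go left to K.
    Visit K.
    At K: go left to F.
      F is a leaf — visit F.
    At K: go right to V.
      Visit V.
      At V: go left to B.
        Visit B.
        At B: go left to N.
          Visit N.
          At N: no left child.
          At N: go right to S.
            S is a leaf — visit S.
        At B: no right child.
      At V: no right child.
  At Z: go right to T.
    Visit T.
    At T: no left child.
    At T: go right to H.
      H is a leaf — visit H.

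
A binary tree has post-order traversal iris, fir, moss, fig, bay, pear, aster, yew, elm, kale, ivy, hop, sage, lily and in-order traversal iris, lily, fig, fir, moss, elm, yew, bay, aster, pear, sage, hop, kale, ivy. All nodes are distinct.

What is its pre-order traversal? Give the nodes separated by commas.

The last element of post-order is the root; it splits in-order into left and right subtrees.
Root lily: left subtree has 1 node {iris}, right has 12 {fig, fir, moss, elm, yew, bay, aster, pear, sage, hop, kale, ivy}.
  Root sage: left subtree has 8 nodes {fig, fir, moss, elm, yew, bay, aster, pear}, right has 3 {hop, kale, ivy}.
    Root elm: left subtree has 3 nodes {fig, fir, moss}, right has 4 {yew, bay, aster, pear}.
      Root fig: left subtree has 0 nodes { }, right has 2 {fir, moss}.
        Root moss: left subtree has 1 node {fir}, right has 0 { }.
      Root yew: left subtree has 0 nodes { }, right has 3 {bay, aster, pear}.
        Root aster: left subtree has 1 node {bay}, right has 1 {pear}.
    Root hop: left subtree has 0 nodes { }, right has 2 {kale, ivy}.
      Root ivy: left subtree has 1 node {kale}, right has 0 { }.

lily, iris, sage, elm, fig, moss, fir, yew, aster, bay, pear, hop, ivy, kale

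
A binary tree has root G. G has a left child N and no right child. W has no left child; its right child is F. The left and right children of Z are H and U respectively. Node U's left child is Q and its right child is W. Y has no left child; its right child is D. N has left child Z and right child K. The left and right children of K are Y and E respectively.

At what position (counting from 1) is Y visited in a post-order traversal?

Post-order visits the left subtree, then the right subtree, then the node.
At G: go left to N.
  At N: go left to Z.
    At Z: go left to H.
      H is a leaf — visit H.
    At Z: go right to U.
      At U: go left to Q.
        Q is a leaf — visit Q.
      At U: go right to W.
        At W: no left child.
        At W: go right to F.
          F is a leaf — visit F.
        Visit W.
      Visit U.
    Visit Z.
  At N: go right to K.
    At K: go left to Y.
      At Y: no left child.
      At Y: go right to D.
        D is a leaf — visit D.
      Visit Y.
    At K: go right to E.
      E is a leaf — visit E.
    Visit K.
  Visit N.
At G: no right child.
Visit G.
Full post-order sequence: H, Q, F, W, U, Z, D, Y, E, K, N, G.

8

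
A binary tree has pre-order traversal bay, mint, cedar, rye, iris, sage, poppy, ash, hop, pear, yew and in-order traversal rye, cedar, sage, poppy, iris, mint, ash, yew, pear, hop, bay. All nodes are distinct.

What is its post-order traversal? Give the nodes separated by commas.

rye, poppy, sage, iris, cedar, yew, pear, hop, ash, mint, bay

The first element of pre-order is the root; it splits in-order into left and right subtrees.
Root bay: left subtree has 10 nodes {rye, cedar, sage, poppy, iris, mint, ash, yew, pear, hop}, right has 0 { }.
  Root mint: left subtree has 5 nodes {rye, cedar, sage, poppy, iris}, right has 4 {ash, yew, pear, hop}.
    Root cedar: left subtree has 1 node {rye}, right has 3 {sage, poppy, iris}.
      Root iris: left subtree has 2 nodes {sage, poppy}, right has 0 { }.
        Root sage: left subtree has 0 nodes { }, right has 1 {poppy}.
    Root ash: left subtree has 0 nodes { }, right has 3 {yew, pear, hop}.
      Root hop: left subtree has 2 nodes {yew, pear}, right has 0 { }.
        Root pear: left subtree has 1 node {yew}, right has 0 { }.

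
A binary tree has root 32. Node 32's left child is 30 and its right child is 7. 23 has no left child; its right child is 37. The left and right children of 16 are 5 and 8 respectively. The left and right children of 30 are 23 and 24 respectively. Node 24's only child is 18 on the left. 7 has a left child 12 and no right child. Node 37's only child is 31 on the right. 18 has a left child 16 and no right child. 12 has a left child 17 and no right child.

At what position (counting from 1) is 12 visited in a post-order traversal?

11

Post-order visits the left subtree, then the right subtree, then the node.
At 32: go left to 30.
  At 30: go left to 23.
    At 23: no left child.
    At 23: go right to 37.
      At 37: no left child.
      At 37: go right to 31.
        31 is a leaf — visit 31.
      Visit 37.
    Visit 23.
  At 30: go right to 24.
    At 24: go left to 18.
      At 18: go left to 16.
        At 16: go left to 5.
          5 is a leaf — visit 5.
        At 16: go right to 8.
          8 is a leaf — visit 8.
        Visit 16.
      At 18: no right child.
      Visit 18.
    At 24: no right child.
    Visit 24.
  Visit 30.
At 32: go right to 7.
  At 7: go left to 12.
    At 12: go left to 17.
      17 is a leaf — visit 17.
    At 12: no right child.
    Visit 12.
  At 7: no right child.
  Visit 7.
Visit 32.
Full post-order sequence: 31, 37, 23, 5, 8, 16, 18, 24, 30, 17, 12, 7, 32.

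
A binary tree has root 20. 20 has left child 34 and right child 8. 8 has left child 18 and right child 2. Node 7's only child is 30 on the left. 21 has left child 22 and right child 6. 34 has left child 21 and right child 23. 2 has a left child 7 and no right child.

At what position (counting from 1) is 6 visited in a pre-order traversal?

Pre-order visits the node, then its left subtree, then its right subtree.
Visit 20.
At 20: go left to 34.
  Visit 34.
  At 34: go left to 21.
    Visit 21.
    At 21: go left to 22.
      22 is a leaf — visit 22.
    At 21: go right to 6.
      6 is a leaf — visit 6.
  At 34: go right to 23.
    23 is a leaf — visit 23.
At 20: go right to 8.
  Visit 8.
  At 8: go left to 18.
    18 is a leaf — visit 18.
  At 8: go right to 2.
    Visit 2.
    At 2: go left to 7.
      Visit 7.
      At 7: go left to 30.
        30 is a leaf — visit 30.
      At 7: no right child.
    At 2: no right child.
Full pre-order sequence: 20, 34, 21, 22, 6, 23, 8, 18, 2, 7, 30.

5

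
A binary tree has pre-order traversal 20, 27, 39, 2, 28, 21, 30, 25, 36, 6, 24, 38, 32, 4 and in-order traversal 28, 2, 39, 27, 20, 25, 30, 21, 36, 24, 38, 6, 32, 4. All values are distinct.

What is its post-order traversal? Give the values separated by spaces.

28 2 39 27 25 30 38 24 4 32 6 36 21 20

The first element of pre-order is the root; it splits in-order into left and right subtrees.
Root 20: left subtree has 4 nodes {28, 2, 39, 27}, right has 9 {25, 30, 21, 36, 24, 38, 6, 32, 4}.
  Root 27: left subtree has 3 nodes {28, 2, 39}, right has 0 { }.
    Root 39: left subtree has 2 nodes {28, 2}, right has 0 { }.
      Root 2: left subtree has 1 node {28}, right has 0 { }.
  Root 21: left subtree has 2 nodes {25, 30}, right has 6 {36, 24, 38, 6, 32, 4}.
    Root 30: left subtree has 1 node {25}, right has 0 { }.
    Root 36: left subtree has 0 nodes { }, right has 5 {24, 38, 6, 32, 4}.
      Root 6: left subtree has 2 nodes {24, 38}, right has 2 {32, 4}.
        Root 24: left subtree has 0 nodes { }, right has 1 {38}.
        Root 32: left subtree has 0 nodes { }, right has 1 {4}.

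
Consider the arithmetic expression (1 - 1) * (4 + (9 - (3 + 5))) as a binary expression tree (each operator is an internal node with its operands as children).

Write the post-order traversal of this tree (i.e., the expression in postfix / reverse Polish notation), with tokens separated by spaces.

Post-order on an expression tree gives postfix notation: for each operator, emit left operand, right operand, then the operator.

1 1 - 4 9 3 5 + - + *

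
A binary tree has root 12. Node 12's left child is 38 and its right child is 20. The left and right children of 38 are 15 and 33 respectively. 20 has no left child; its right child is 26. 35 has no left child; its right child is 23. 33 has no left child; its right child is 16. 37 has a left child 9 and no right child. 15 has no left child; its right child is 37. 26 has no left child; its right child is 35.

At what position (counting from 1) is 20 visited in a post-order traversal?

Post-order visits the left subtree, then the right subtree, then the node.
At 12: go left to 38.
  At 38: go left to 15.
    At 15: no left child.
    At 15: go right to 37.
      At 37: go left to 9.
        9 is a leaf — visit 9.
      At 37: no right child.
      Visit 37.
    Visit 15.
  At 38: go right to 33.
    At 33: no left child.
    At 33: go right to 16.
      16 is a leaf — visit 16.
    Visit 33.
  Visit 38.
At 12: go right to 20.
  At 20: no left child.
  At 20: go right to 26.
    At 26: no left child.
    At 26: go right to 35.
      At 35: no left child.
      At 35: go right to 23.
        23 is a leaf — visit 23.
      Visit 35.
    Visit 26.
  Visit 20.
Visit 12.
Full post-order sequence: 9, 37, 15, 16, 33, 38, 23, 35, 26, 20, 12.

10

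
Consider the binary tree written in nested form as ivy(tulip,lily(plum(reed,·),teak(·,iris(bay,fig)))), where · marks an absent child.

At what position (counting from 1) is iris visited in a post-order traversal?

Post-order visits the left subtree, then the right subtree, then the node.
At ivy: go left to tulip.
  tulip is a leaf — visit tulip.
At ivy: go right to lily.
  At lily: go left to plum.
    At plum: go left to reed.
      reed is a leaf — visit reed.
    At plum: no right child.
    Visit plum.
  At lily: go right to teak.
    At teak: no left child.
    At teak: go right to iris.
      At iris: go left to bay.
        bay is a leaf — visit bay.
      At iris: go right to fig.
        fig is a leaf — visit fig.
      Visit iris.
    Visit teak.
  Visit lily.
Visit ivy.
Full post-order sequence: tulip, reed, plum, bay, fig, iris, teak, lily, ivy.

6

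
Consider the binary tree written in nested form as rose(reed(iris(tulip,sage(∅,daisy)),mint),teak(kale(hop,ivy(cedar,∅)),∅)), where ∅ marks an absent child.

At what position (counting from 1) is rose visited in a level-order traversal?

Level-order visits nodes level by level from the root, left to right within each level.
Level 0: rose
Level 1: reed, teak
Level 2: iris, mint, kale
Level 3: tulip, sage, hop, ivy
Level 4: daisy, cedar
Full level-order sequence: rose, reed, teak, iris, mint, kale, tulip, sage, hop, ivy, daisy, cedar.

1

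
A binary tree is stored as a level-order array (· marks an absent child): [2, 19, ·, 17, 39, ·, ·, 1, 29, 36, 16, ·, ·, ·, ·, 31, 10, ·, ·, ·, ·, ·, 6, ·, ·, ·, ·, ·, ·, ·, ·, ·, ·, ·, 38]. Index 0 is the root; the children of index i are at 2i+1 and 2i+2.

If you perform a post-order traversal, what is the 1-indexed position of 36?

Post-order visits the left subtree, then the right subtree, then the node.
At 2: go left to 19.
  At 19: go left to 17.
    At 17: go left to 1.
      At 1: go left to 31.
        31 is a leaf — visit 31.
      At 1: go right to 10.
        At 10: no left child.
        At 10: go right to 38.
          38 is a leaf — visit 38.
        Visit 10.
      Visit 1.
    At 17: go right to 29.
      29 is a leaf — visit 29.
    Visit 17.
  At 19: go right to 39.
    At 39: go left to 36.
      36 is a leaf — visit 36.
    At 39: go right to 16.
      At 16: no left child.
      At 16: go right to 6.
        6 is a leaf — visit 6.
      Visit 16.
    Visit 39.
  Visit 19.
At 2: no right child.
Visit 2.
Full post-order sequence: 31, 38, 10, 1, 29, 17, 36, 6, 16, 39, 19, 2.

7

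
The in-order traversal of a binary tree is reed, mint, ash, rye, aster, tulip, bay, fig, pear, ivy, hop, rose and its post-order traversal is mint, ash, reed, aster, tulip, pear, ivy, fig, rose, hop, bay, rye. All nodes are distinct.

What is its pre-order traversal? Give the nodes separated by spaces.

rye reed ash mint bay tulip aster hop fig ivy pear rose

The last element of post-order is the root; it splits in-order into left and right subtrees.
Root rye: left subtree has 3 nodes {reed, mint, ash}, right has 8 {aster, tulip, bay, fig, pear, ivy, hop, rose}.
  Root reed: left subtree has 0 nodes { }, right has 2 {mint, ash}.
    Root ash: left subtree has 1 node {mint}, right has 0 { }.
  Root bay: left subtree has 2 nodes {aster, tulip}, right has 5 {fig, pear, ivy, hop, rose}.
    Root tulip: left subtree has 1 node {aster}, right has 0 { }.
    Root hop: left subtree has 3 nodes {fig, pear, ivy}, right has 1 {rose}.
      Root fig: left subtree has 0 nodes { }, right has 2 {pear, ivy}.
        Root ivy: left subtree has 1 node {pear}, right has 0 { }.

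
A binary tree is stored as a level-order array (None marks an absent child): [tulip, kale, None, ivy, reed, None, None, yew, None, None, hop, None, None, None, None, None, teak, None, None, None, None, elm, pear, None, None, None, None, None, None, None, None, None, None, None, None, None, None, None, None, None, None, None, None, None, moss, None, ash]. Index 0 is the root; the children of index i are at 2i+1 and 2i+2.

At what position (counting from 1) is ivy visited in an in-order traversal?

3

In-order visits the left subtree, then the node, then the right subtree.
At tulip: go left to kale.
  At kale: go left to ivy.
    At ivy: go left to yew.
      At yew: no left child.
      Visit yew.
      At yew: go right to teak.
        teak is a leaf — visit teak.
    Visit ivy.
    At ivy: no right child.
  Visit kale.
  At kale: go right to reed.
    At reed: no left child.
    Visit reed.
    At reed: go right to hop.
      At hop: go left to elm.
        At elm: no left child.
        Visit elm.
        At elm: go right to moss.
          moss is a leaf — visit moss.
      Visit hop.
      At hop: go right to pear.
        At pear: no left child.
        Visit pear.
        At pear: go right to ash.
          ash is a leaf — visit ash.
Visit tulip.
At tulip: no right child.
Full in-order sequence: yew, teak, ivy, kale, reed, elm, moss, hop, pear, ash, tulip.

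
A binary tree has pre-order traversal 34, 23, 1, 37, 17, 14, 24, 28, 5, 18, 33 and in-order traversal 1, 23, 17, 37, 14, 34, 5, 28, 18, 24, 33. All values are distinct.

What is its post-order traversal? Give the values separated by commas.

1, 17, 14, 37, 23, 5, 18, 28, 33, 24, 34

The first element of pre-order is the root; it splits in-order into left and right subtrees.
Root 34: left subtree has 5 nodes {1, 23, 17, 37, 14}, right has 5 {5, 28, 18, 24, 33}.
  Root 23: left subtree has 1 node {1}, right has 3 {17, 37, 14}.
    Root 37: left subtree has 1 node {17}, right has 1 {14}.
  Root 24: left subtree has 3 nodes {5, 28, 18}, right has 1 {33}.
    Root 28: left subtree has 1 node {5}, right has 1 {18}.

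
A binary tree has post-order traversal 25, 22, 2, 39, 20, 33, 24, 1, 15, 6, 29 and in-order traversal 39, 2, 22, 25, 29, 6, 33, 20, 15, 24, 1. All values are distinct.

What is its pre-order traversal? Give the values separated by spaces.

29 39 2 22 25 6 15 33 20 1 24

The last element of post-order is the root; it splits in-order into left and right subtrees.
Root 29: left subtree has 4 nodes {39, 2, 22, 25}, right has 6 {6, 33, 20, 15, 24, 1}.
  Root 39: left subtree has 0 nodes { }, right has 3 {2, 22, 25}.
    Root 2: left subtree has 0 nodes { }, right has 2 {22, 25}.
      Root 22: left subtree has 0 nodes { }, right has 1 {25}.
  Root 6: left subtree has 0 nodes { }, right has 5 {33, 20, 15, 24, 1}.
    Root 15: left subtree has 2 nodes {33, 20}, right has 2 {24, 1}.
      Root 33: left subtree has 0 nodes { }, right has 1 {20}.
      Root 1: left subtree has 1 node {24}, right has 0 { }.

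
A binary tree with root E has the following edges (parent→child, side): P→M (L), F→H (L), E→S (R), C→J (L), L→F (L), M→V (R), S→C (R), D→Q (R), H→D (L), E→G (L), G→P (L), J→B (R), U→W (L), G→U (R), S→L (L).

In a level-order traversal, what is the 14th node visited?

Level-order visits nodes level by level from the root, left to right within each level.
Level 0: E
Level 1: G, S
Level 2: P, U, L, C
Level 3: M, W, F, J
Level 4: V, H, B
Level 5: D
Level 6: Q
Full level-order sequence: E, G, S, P, U, L, C, M, W, F, J, V, H, B, D, Q.

B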